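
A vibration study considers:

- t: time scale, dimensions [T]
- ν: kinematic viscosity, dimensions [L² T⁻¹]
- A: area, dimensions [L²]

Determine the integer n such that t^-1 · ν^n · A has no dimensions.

-1

Balance the L exponent: (2)·n from ν, plus −(0) + (2) = 2 from the rest, must sum to zero.
2n + 2 = 0, so n = -1.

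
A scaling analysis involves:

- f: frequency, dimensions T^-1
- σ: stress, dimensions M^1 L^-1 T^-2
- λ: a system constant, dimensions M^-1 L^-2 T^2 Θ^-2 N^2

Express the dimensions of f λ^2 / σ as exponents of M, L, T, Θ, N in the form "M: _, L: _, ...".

Collect each base-dimension exponent across the product:
  M: (0) − (1) + 2·(-1) = -3
  L: (0) − (-1) + 2·(-2) = -3
  T: (-1) − (-2) + 2·(2) = 5
  Θ: (0) − (0) + 2·(-2) = -4
  N: (0) − (0) + 2·(2) = 4
So the dimensions are [M⁻³ L⁻³ T⁵ Θ⁻⁴ N⁴].

M: -3, L: -3, T: 5, Θ: -4, N: 4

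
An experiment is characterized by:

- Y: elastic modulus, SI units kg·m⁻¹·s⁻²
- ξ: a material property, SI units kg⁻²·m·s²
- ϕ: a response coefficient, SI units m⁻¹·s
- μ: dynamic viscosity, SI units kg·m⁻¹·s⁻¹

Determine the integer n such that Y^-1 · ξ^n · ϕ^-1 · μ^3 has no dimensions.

1

Balance the M exponent: (-2)·n from ξ, plus −(1) − (0) + 3·(1) = 2 from the rest, must sum to zero.
-2n + 2 = 0, so n = 1.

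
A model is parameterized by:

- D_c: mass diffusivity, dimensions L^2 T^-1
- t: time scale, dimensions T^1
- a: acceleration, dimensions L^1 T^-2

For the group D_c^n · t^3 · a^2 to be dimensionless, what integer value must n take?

-1

Balance the L exponent: (2)·n from D_c, plus 3·(0) + 2·(1) = 2 from the rest, must sum to zero.
2n + 2 = 0, so n = -1.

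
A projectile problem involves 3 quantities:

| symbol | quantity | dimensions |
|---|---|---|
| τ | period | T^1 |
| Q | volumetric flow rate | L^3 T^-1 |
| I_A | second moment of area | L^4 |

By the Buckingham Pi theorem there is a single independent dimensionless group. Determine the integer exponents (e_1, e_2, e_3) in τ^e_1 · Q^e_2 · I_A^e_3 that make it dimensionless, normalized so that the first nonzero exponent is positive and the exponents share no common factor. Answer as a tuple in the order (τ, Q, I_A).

L: e_1·(0) + e_2·(3) + e_3·(4) = 0
T: e_1·(1) + e_2·(-1) + e_3·(0) = 0
Solving this homogeneous linear system for the smallest-integer solution (first nonzero entry positive) gives (4, 4, -3).

(4, 4, -3)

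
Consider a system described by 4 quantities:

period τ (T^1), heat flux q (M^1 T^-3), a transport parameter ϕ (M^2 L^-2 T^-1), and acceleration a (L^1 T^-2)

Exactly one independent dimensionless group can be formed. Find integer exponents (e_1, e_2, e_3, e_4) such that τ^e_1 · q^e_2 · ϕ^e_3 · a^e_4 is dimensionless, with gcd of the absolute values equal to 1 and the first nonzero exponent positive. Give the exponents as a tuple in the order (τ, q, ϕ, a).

M: e_1·(0) + e_2·(1) + e_3·(2) + e_4·(0) = 0
L: e_1·(0) + e_2·(0) + e_3·(-2) + e_4·(1) = 0
T: e_1·(1) + e_2·(-3) + e_3·(-1) + e_4·(-2) = 0
Solving this homogeneous linear system for the smallest-integer solution (first nonzero entry positive) gives (1, 2, -1, -2).

(1, 2, -1, -2)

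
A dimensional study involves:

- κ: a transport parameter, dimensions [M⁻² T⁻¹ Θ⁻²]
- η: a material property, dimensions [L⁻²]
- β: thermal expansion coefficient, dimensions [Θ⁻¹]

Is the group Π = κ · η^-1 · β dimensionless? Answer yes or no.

no

Sum the exponent of each base dimension across the product:
  M: [κ]_M − [η]_M + [β]_M = (-2) − (0) + (0) = -2
  L: [κ]_L − [η]_L + [β]_L = (0) − (-2) + (0) = 2
  T: [κ]_T − [η]_T + [β]_T = (-1) − (0) + (0) = -1
  Θ: [κ]_Θ − [η]_Θ + [β]_Θ = (-2) − (0) + (-1) = -3
Net dimensions [M⁻² L² T⁻¹ Θ⁻³] ≠ [1] — not dimensionless.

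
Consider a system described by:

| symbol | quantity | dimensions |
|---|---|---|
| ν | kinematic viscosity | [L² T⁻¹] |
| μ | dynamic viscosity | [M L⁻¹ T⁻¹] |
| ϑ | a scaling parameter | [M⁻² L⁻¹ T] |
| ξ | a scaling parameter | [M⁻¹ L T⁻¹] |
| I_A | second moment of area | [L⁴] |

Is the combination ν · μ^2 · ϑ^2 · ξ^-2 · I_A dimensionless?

no

Sum the exponent of each base dimension across the product:
  M: [ν]_M + 2·[μ]_M + 2·[ϑ]_M − 2·[ξ]_M + [I_A]_M = (0) + 2·(1) + 2·(-2) − 2·(-1) + (0) = 0
  L: [ν]_L + 2·[μ]_L + 2·[ϑ]_L − 2·[ξ]_L + [I_A]_L = (2) + 2·(-1) + 2·(-1) − 2·(1) + (4) = 0
  T: [ν]_T + 2·[μ]_T + 2·[ϑ]_T − 2·[ξ]_T + [I_A]_T = (-1) + 2·(-1) + 2·(1) − 2·(-1) + (0) = 1
Net dimensions [T] ≠ [1] — not dimensionless.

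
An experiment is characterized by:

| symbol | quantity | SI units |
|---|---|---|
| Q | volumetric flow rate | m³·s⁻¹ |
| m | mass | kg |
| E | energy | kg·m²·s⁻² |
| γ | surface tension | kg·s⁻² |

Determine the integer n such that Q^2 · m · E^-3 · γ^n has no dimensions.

2

Balance the M exponent: (1)·n from γ, plus 2·(0) + (1) − 3·(1) = -2 from the rest, must sum to zero.
n − 2 = 0, so n = 2.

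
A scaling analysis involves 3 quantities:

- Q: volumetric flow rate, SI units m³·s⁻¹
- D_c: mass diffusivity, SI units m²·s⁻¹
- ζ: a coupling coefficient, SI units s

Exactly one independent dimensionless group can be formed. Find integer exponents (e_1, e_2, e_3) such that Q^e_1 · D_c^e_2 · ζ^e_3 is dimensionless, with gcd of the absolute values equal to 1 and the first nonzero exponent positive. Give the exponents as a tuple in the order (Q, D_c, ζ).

L: e_1·(3) + e_2·(2) + e_3·(0) = 0
T: e_1·(-1) + e_2·(-1) + e_3·(1) = 0
Solving this homogeneous linear system for the smallest-integer solution (first nonzero entry positive) gives (2, -3, -1).

(2, -3, -1)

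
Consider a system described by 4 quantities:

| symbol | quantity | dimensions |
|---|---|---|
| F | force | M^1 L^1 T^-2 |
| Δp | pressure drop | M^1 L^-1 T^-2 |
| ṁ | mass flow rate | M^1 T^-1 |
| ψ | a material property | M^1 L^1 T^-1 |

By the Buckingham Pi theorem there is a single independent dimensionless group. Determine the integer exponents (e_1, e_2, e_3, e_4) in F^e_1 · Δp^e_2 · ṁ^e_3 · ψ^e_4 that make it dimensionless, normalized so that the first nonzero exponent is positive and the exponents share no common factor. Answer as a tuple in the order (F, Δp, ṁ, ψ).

(1, -1, 2, -2)

M: e_1·(1) + e_2·(1) + e_3·(1) + e_4·(1) = 0
L: e_1·(1) + e_2·(-1) + e_3·(0) + e_4·(1) = 0
T: e_1·(-2) + e_2·(-2) + e_3·(-1) + e_4·(-1) = 0
Solving this homogeneous linear system for the smallest-integer solution (first nonzero entry positive) gives (1, -1, 2, -2).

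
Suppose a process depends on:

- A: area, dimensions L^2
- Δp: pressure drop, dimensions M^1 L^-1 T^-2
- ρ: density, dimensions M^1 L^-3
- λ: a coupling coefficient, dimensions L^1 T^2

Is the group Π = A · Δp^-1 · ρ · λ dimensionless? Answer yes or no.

no

Sum the exponent of each base dimension across the product:
  M: [A]_M − [Δp]_M + [ρ]_M + [λ]_M = (0) − (1) + (1) + (0) = 0
  L: [A]_L − [Δp]_L + [ρ]_L + [λ]_L = (2) − (-1) + (-3) + (1) = 1
  T: [A]_T − [Δp]_T + [ρ]_T + [λ]_T = (0) − (-2) + (0) + (2) = 4
Net dimensions [L T⁴] ≠ [1] — not dimensionless.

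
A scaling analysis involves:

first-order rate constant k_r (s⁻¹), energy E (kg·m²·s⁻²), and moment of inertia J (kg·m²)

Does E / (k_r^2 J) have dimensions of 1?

yes

Sum the exponent of each base dimension across the product:
  M: −2·[k_r]_M + [E]_M − [J]_M = −2·(0) + (1) − (1) = 0
  L: −2·[k_r]_L + [E]_L − [J]_L = −2·(0) + (2) − (2) = 0
  T: −2·[k_r]_T + [E]_T − [J]_T = −2·(-1) + (-2) − (0) = 0
All base exponents vanish — dimensionless.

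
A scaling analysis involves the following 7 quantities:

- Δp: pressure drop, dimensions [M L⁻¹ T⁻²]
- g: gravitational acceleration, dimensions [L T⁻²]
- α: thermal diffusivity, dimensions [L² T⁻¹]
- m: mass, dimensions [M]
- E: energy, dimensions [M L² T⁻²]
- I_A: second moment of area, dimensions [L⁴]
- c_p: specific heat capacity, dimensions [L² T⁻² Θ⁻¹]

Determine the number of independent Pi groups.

There are 7 variables and 4 base dimensions (M, L, T, Θ).
The dimension matrix has rank 4.
Independent dimensionless groups: 7 − 4 = 3.

3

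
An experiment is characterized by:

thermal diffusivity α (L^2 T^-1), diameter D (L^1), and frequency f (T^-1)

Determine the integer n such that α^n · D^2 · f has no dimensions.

Balance the L exponent: (2)·n from α, plus 2·(1) + (0) = 2 from the rest, must sum to zero.
2n + 2 = 0, so n = -1.

-1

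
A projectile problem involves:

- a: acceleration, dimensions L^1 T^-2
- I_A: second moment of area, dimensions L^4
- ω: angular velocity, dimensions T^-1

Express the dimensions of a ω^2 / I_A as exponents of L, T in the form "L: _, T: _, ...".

L: -3, T: -4

Collect each base-dimension exponent across the product:
  L: (1) − (4) + 2·(0) = -3
  T: (-2) − (0) + 2·(-1) = -4
So the dimensions are [L⁻³ T⁻⁴].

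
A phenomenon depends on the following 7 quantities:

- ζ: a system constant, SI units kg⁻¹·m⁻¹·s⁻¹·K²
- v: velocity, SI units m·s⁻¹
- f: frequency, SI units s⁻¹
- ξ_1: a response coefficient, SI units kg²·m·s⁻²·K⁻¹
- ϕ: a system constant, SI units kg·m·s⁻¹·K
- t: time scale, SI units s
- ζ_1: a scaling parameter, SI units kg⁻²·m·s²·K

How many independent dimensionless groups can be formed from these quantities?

There are 7 variables and 4 base dimensions (M, L, T, Θ).
The dimension matrix has rank 4.
Independent dimensionless groups: 7 − 4 = 3.

3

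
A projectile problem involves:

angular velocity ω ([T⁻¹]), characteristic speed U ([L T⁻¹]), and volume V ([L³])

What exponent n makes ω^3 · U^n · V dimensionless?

-3

Balance the L exponent: (1)·n from U, plus 3·(0) + (3) = 3 from the rest, must sum to zero.
n + 3 = 0, so n = -3.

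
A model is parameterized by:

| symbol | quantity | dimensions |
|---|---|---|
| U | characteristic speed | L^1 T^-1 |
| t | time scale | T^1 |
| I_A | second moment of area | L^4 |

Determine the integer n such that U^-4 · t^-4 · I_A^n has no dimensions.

1

Balance the L exponent: (4)·n from I_A, plus −4·(1) − 4·(0) = -4 from the rest, must sum to zero.
4n − 4 = 0, so n = 1.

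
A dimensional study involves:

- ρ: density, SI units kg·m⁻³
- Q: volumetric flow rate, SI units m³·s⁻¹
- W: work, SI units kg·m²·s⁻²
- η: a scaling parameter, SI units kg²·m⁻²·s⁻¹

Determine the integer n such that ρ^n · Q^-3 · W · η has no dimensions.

Balance the M exponent: (1)·n from ρ, plus −3·(0) + (1) + (2) = 3 from the rest, must sum to zero.
n + 3 = 0, so n = -3.

-3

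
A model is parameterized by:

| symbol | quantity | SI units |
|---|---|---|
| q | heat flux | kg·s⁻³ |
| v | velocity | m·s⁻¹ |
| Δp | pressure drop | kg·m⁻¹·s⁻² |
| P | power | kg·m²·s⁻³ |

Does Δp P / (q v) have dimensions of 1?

Sum the exponent of each base dimension across the product:
  M: −[q]_M − [v]_M + [Δp]_M + [P]_M = −(1) − (0) + (1) + (1) = 1
  L: −[q]_L − [v]_L + [Δp]_L + [P]_L = −(0) − (1) + (-1) + (2) = 0
  T: −[q]_T − [v]_T + [Δp]_T + [P]_T = −(-3) − (-1) + (-2) + (-3) = -1
Net dimensions [M T⁻¹] ≠ [1] — not dimensionless.

no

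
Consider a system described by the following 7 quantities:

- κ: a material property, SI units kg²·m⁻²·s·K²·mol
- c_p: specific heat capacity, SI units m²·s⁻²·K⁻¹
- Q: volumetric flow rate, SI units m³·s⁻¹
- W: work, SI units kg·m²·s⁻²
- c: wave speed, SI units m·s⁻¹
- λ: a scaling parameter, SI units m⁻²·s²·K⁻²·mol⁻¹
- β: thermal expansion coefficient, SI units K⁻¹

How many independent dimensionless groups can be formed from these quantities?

There are 7 variables and 5 base dimensions (M, L, T, Θ, N).
The dimension matrix has rank 5.
Independent dimensionless groups: 7 − 5 = 2.

2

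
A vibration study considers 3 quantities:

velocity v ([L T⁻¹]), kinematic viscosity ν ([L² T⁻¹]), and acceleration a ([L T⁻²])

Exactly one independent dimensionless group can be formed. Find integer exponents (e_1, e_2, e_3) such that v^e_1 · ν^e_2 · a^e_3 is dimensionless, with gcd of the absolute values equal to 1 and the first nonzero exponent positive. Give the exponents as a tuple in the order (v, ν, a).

(3, -1, -1)

L: e_1·(1) + e_2·(2) + e_3·(1) = 0
T: e_1·(-1) + e_2·(-1) + e_3·(-2) = 0
Solving this homogeneous linear system for the smallest-integer solution (first nonzero entry positive) gives (3, -1, -1).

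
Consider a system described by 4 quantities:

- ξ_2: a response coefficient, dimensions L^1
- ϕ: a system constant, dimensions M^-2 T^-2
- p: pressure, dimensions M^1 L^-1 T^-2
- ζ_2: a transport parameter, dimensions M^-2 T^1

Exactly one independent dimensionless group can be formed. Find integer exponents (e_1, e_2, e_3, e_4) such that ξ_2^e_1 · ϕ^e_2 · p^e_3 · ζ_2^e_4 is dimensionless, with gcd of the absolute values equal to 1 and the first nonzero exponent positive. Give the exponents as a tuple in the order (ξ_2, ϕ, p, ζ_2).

M: e_1·(0) + e_2·(-2) + e_3·(1) + e_4·(-2) = 0
L: e_1·(1) + e_2·(0) + e_3·(-1) + e_4·(0) = 0
T: e_1·(0) + e_2·(-2) + e_3·(-2) + e_4·(1) = 0
Solving this homogeneous linear system for the smallest-integer solution (first nonzero entry positive) gives (2, -1, 2, 2).

(2, -1, 2, 2)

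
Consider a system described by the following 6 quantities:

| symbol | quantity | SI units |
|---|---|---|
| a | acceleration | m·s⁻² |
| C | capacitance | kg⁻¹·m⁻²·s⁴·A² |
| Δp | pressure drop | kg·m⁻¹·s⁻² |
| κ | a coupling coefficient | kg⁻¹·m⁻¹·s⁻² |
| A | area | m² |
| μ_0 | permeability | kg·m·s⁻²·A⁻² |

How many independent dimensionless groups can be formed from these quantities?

2

There are 6 variables and 4 base dimensions (M, L, T, I).
The dimension matrix has rank 4.
Independent dimensionless groups: 6 − 4 = 2.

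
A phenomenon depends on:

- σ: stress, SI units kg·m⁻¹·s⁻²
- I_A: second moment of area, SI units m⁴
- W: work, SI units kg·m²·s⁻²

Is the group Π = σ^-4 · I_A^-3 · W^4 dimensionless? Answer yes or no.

yes

Sum the exponent of each base dimension across the product:
  M: −4·[σ]_M − 3·[I_A]_M + 4·[W]_M = −4·(1) − 3·(0) + 4·(1) = 0
  L: −4·[σ]_L − 3·[I_A]_L + 4·[W]_L = −4·(-1) − 3·(4) + 4·(2) = 0
  T: −4·[σ]_T − 3·[I_A]_T + 4·[W]_T = −4·(-2) − 3·(0) + 4·(-2) = 0
  N: −4·[σ]_N − 3·[I_A]_N + 4·[W]_N = −4·(0) − 3·(0) + 4·(0) = 0
All base exponents vanish — dimensionless.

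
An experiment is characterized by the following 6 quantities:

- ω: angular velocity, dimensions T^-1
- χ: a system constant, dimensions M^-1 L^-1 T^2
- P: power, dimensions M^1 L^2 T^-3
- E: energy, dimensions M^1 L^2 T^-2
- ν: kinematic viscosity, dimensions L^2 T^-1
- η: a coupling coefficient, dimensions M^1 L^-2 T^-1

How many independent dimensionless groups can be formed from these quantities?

3

There are 6 variables and 3 base dimensions (M, L, T).
The dimension matrix has rank 3.
Independent dimensionless groups: 6 − 3 = 3.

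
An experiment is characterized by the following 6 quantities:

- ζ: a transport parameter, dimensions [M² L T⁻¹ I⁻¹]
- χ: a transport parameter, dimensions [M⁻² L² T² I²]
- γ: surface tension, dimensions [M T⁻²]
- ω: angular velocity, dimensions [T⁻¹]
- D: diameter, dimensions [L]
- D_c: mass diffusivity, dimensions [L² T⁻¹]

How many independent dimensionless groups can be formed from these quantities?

There are 6 variables and 4 base dimensions (M, L, T, I).
The dimension matrix has rank 4.
Independent dimensionless groups: 6 − 4 = 2.

2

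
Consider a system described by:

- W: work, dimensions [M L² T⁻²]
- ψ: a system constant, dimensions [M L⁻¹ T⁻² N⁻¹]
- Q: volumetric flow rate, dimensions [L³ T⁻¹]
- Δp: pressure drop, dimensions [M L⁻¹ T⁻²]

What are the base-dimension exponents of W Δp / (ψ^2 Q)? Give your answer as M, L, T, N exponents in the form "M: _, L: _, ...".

M: 0, L: 0, T: 1, N: 2

Collect each base-dimension exponent across the product:
  M: (1) − 2·(1) − (0) + (1) = 0
  L: (2) − 2·(-1) − (3) + (-1) = 0
  T: (-2) − 2·(-2) − (-1) + (-2) = 1
  N: (0) − 2·(-1) − (0) + (0) = 2
So the dimensions are [T N²].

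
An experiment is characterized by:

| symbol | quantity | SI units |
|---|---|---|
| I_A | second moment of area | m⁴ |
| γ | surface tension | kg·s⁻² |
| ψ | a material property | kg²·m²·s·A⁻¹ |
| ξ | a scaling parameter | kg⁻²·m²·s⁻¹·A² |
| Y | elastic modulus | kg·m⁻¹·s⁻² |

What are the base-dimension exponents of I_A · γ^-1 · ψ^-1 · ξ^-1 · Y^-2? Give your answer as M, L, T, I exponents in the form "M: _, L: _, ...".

M: -3, L: 2, T: 6, I: -1

Collect each base-dimension exponent across the product:
  M: (0) − (1) − (2) − (-2) − 2·(1) = -3
  L: (4) − (0) − (2) − (2) − 2·(-1) = 2
  T: (0) − (-2) − (1) − (-1) − 2·(-2) = 6
  I: (0) − (0) − (-1) − (2) − 2·(0) = -1
So the dimensions are [M⁻³ L² T⁶ I⁻¹].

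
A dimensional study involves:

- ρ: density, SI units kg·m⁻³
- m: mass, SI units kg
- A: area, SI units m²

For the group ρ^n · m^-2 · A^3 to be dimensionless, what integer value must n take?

2

Balance the M exponent: (1)·n from ρ, plus −2·(1) + 3·(0) = -2 from the rest, must sum to zero.
n − 2 = 0, so n = 2.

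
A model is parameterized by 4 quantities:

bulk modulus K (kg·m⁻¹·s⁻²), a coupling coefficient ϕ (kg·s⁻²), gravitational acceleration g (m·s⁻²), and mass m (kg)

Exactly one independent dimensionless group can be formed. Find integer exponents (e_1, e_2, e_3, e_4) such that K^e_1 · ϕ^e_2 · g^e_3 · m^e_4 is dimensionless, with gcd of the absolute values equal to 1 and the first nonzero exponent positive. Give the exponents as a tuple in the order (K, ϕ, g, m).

M: e_1·(1) + e_2·(1) + e_3·(0) + e_4·(1) = 0
L: e_1·(-1) + e_2·(0) + e_3·(1) + e_4·(0) = 0
T: e_1·(-2) + e_2·(-2) + e_3·(-2) + e_4·(0) = 0
Solving this homogeneous linear system for the smallest-integer solution (first nonzero entry positive) gives (1, -2, 1, 1).

(1, -2, 1, 1)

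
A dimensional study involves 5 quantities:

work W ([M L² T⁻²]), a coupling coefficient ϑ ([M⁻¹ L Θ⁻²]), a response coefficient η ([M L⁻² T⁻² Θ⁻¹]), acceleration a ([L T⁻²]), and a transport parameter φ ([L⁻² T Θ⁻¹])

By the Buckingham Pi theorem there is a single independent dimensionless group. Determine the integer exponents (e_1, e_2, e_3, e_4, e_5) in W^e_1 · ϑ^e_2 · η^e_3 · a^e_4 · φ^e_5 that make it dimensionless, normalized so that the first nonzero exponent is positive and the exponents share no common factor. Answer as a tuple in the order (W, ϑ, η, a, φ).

M: e_1·(1) + e_2·(-1) + e_3·(1) + e_4·(0) + e_5·(0) = 0
L: e_1·(2) + e_2·(1) + e_3·(-2) + e_4·(1) + e_5·(-2) = 0
T: e_1·(-2) + e_2·(0) + e_3·(-2) + e_4·(-2) + e_5·(1) = 0
Θ: e_1·(0) + e_2·(-2) + e_3·(-1) + e_4·(0) + e_5·(-1) = 0
Solving this homogeneous linear system for the smallest-integer solution (first nonzero entry positive) gives (1, -1, -2, 3, 4).

(1, -1, -2, 3, 4)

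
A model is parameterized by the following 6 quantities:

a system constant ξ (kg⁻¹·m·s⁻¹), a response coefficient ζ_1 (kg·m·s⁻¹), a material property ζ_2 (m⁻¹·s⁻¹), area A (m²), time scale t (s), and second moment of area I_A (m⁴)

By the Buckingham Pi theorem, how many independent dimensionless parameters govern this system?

3

There are 6 variables and 3 base dimensions (M, L, T).
The dimension matrix has rank 3.
Independent dimensionless groups: 6 − 3 = 3.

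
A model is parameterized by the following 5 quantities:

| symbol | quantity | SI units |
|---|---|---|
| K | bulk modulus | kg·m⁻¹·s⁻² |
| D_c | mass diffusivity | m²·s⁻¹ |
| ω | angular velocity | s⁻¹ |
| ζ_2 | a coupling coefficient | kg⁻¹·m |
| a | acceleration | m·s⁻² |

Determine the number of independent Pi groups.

There are 5 variables and 3 base dimensions (M, L, T).
The dimension matrix has rank 3.
Independent dimensionless groups: 5 − 3 = 2.

2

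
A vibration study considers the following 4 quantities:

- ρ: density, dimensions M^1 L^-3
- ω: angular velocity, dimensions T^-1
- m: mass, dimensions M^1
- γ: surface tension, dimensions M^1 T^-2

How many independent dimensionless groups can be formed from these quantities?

1

There are 4 variables and 3 base dimensions (M, L, T).
The dimension matrix has rank 3.
Independent dimensionless groups: 4 − 3 = 1.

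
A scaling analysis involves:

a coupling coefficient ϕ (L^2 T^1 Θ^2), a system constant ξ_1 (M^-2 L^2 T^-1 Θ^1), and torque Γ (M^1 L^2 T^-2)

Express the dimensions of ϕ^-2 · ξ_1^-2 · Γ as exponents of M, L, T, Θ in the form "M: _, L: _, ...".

Collect each base-dimension exponent across the product:
  M: −2·(0) − 2·(-2) + (1) = 5
  L: −2·(2) − 2·(2) + (2) = -6
  T: −2·(1) − 2·(-1) + (-2) = -2
  Θ: −2·(2) − 2·(1) + (0) = -6
So the dimensions are [M⁵ L⁻⁶ T⁻² Θ⁻⁶].

M: 5, L: -6, T: -2, Θ: -6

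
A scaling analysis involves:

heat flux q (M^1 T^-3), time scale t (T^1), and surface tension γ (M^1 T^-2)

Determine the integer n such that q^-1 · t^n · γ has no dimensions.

Balance the T exponent: (1)·n from t, plus −(-3) + (-2) = 1 from the rest, must sum to zero.
n + 1 = 0, so n = -1.

-1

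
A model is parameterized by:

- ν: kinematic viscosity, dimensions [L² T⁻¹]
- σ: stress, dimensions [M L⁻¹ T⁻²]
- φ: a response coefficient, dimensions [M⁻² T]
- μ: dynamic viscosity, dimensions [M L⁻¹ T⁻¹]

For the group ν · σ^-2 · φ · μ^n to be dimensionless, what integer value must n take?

Balance the M exponent: (1)·n from μ, plus (0) − 2·(1) + (-2) = -4 from the rest, must sum to zero.
n − 4 = 0, so n = 4.

4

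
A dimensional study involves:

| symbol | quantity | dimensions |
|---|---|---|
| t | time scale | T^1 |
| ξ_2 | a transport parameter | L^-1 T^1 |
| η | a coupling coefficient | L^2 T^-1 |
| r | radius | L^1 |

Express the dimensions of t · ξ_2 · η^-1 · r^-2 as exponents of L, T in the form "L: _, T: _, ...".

Collect each base-dimension exponent across the product:
  L: (0) + (-1) − (2) − 2·(1) = -5
  T: (1) + (1) − (-1) − 2·(0) = 3
So the dimensions are [L⁻⁵ T³].

L: -5, T: 3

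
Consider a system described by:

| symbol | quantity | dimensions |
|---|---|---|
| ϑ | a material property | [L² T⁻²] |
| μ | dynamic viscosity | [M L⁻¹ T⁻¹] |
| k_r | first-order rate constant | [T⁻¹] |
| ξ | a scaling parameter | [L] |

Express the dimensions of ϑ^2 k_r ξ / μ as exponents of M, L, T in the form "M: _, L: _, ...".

M: -1, L: 6, T: -4

Collect each base-dimension exponent across the product:
  M: 2·(0) − (1) + (0) + (0) = -1
  L: 2·(2) − (-1) + (0) + (1) = 6
  T: 2·(-2) − (-1) + (-1) + (0) = -4
So the dimensions are [M⁻¹ L⁶ T⁻⁴].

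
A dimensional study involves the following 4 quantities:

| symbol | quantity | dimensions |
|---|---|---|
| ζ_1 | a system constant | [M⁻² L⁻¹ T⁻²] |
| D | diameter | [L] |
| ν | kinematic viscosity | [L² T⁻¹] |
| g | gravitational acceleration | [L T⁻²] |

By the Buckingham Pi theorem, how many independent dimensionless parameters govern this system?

1

There are 4 variables and 3 base dimensions (M, L, T).
The dimension matrix has rank 3.
Independent dimensionless groups: 4 − 3 = 1.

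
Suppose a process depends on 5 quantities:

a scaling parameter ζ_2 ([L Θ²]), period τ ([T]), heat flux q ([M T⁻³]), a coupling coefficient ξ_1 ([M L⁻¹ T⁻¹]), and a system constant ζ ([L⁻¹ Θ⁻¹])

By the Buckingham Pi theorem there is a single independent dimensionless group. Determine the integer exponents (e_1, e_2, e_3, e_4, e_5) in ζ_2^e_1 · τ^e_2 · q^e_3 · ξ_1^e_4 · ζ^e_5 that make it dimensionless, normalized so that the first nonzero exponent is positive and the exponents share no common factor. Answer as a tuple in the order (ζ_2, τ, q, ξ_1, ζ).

(1, 2, 1, -1, 2)

M: e_1·(0) + e_2·(0) + e_3·(1) + e_4·(1) + e_5·(0) = 0
L: e_1·(1) + e_2·(0) + e_3·(0) + e_4·(-1) + e_5·(-1) = 0
T: e_1·(0) + e_2·(1) + e_3·(-3) + e_4·(-1) + e_5·(0) = 0
Θ: e_1·(2) + e_2·(0) + e_3·(0) + e_4·(0) + e_5·(-1) = 0
Solving this homogeneous linear system for the smallest-integer solution (first nonzero entry positive) gives (1, 2, 1, -1, 2).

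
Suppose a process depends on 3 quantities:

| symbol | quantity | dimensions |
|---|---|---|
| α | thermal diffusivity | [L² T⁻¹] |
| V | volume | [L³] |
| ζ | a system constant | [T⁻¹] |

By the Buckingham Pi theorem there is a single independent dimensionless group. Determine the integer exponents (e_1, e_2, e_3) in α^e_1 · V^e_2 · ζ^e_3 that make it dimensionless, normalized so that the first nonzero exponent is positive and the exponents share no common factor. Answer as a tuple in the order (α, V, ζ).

L: e_1·(2) + e_2·(3) + e_3·(0) = 0
T: e_1·(-1) + e_2·(0) + e_3·(-1) = 0
Solving this homogeneous linear system for the smallest-integer solution (first nonzero entry positive) gives (3, -2, -3).

(3, -2, -3)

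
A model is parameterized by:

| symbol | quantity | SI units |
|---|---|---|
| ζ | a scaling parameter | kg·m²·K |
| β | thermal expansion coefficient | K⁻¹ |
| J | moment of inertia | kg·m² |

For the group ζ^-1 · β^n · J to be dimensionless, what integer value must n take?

Balance the Θ exponent: (-1)·n from β, plus −(1) + (0) = -1 from the rest, must sum to zero.
−n − 1 = 0, so n = -1.

-1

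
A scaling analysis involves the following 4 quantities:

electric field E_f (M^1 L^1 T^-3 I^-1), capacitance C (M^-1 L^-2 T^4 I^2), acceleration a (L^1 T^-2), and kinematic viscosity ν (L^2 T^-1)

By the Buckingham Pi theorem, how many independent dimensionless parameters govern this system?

There are 4 variables and 4 base dimensions (M, L, T, I).
The dimension matrix has rank 4.
Independent dimensionless groups: 4 − 4 = 0.

0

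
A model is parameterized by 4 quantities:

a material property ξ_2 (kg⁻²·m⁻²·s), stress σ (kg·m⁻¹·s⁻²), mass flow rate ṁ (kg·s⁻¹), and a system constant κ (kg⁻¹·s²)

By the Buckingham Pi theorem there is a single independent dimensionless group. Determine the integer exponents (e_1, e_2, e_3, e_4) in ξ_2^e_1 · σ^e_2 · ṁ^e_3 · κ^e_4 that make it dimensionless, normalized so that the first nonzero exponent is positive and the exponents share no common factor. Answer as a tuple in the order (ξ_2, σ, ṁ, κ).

M: e_1·(-2) + e_2·(1) + e_3·(1) + e_4·(-1) = 0
L: e_1·(-2) + e_2·(-1) + e_3·(0) + e_4·(0) = 0
T: e_1·(1) + e_2·(-2) + e_3·(-1) + e_4·(2) = 0
Solving this homogeneous linear system for the smallest-integer solution (first nonzero entry positive) gives (1, -2, 3, -1).

(1, -2, 3, -1)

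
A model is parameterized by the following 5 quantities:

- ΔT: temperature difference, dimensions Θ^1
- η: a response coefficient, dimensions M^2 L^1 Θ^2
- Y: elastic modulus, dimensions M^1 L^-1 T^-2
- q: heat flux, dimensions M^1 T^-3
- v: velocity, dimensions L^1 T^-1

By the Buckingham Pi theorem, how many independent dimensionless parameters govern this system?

1

There are 5 variables and 4 base dimensions (M, L, T, Θ).
The dimension matrix has rank 4.
Independent dimensionless groups: 5 − 4 = 1.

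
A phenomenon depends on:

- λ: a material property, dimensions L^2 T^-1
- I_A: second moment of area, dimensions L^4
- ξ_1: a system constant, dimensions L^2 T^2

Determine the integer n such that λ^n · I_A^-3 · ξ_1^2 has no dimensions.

4

Balance the L exponent: (2)·n from λ, plus −3·(4) + 2·(2) = -8 from the rest, must sum to zero.
2n − 8 = 0, so n = 4.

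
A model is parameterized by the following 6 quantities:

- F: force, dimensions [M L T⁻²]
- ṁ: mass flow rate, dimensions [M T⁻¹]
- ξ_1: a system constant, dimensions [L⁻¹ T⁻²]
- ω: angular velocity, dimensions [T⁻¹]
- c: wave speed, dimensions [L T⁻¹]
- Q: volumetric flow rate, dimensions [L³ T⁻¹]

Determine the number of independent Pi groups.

There are 6 variables and 3 base dimensions (M, L, T).
The dimension matrix has rank 3.
Independent dimensionless groups: 6 − 3 = 3.

3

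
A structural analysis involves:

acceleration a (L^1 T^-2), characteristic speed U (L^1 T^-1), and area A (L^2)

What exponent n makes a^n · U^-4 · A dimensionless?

2

Balance the L exponent: (1)·n from a, plus −4·(1) + (2) = -2 from the rest, must sum to zero.
n − 2 = 0, so n = 2.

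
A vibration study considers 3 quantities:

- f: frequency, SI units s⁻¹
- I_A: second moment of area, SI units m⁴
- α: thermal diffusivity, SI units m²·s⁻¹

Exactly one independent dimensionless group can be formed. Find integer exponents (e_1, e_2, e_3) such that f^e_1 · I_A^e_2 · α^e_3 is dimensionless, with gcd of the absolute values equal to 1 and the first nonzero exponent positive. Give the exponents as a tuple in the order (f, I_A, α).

L: e_1·(0) + e_2·(4) + e_3·(2) = 0
T: e_1·(-1) + e_2·(0) + e_3·(-1) = 0
Solving this homogeneous linear system for the smallest-integer solution (first nonzero entry positive) gives (2, 1, -2).

(2, 1, -2)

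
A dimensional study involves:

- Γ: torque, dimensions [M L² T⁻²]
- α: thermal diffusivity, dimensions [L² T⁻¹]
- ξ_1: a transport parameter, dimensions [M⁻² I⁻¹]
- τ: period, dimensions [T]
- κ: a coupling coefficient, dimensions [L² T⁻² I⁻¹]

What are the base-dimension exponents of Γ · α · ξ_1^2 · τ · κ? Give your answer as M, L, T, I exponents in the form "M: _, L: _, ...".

Collect each base-dimension exponent across the product:
  M: (1) + (0) + 2·(-2) + (0) + (0) = -3
  L: (2) + (2) + 2·(0) + (0) + (2) = 6
  T: (-2) + (-1) + 2·(0) + (1) + (-2) = -4
  I: (0) + (0) + 2·(-1) + (0) + (-1) = -3
So the dimensions are [M⁻³ L⁶ T⁻⁴ I⁻³].

M: -3, L: 6, T: -4, I: -3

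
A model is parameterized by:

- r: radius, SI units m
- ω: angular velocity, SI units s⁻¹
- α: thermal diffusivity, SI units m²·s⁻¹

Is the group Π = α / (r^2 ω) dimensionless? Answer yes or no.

yes

Sum the exponent of each base dimension across the product:
  M: −2·[r]_M − [ω]_M + [α]_M = −2·(0) − (0) + (0) = 0
  L: −2·[r]_L − [ω]_L + [α]_L = −2·(1) − (0) + (2) = 0
  T: −2·[r]_T − [ω]_T + [α]_T = −2·(0) − (-1) + (-1) = 0
All base exponents vanish — dimensionless.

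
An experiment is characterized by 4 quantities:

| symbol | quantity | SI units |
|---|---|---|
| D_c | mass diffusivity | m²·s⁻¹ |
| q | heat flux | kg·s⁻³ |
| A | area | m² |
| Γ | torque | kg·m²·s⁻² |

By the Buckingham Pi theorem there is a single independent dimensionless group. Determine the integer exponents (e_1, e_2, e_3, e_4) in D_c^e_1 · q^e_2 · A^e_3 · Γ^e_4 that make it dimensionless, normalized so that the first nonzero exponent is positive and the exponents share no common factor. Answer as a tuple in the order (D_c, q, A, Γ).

M: e_1·(0) + e_2·(1) + e_3·(0) + e_4·(1) = 0
L: e_1·(2) + e_2·(0) + e_3·(2) + e_4·(2) = 0
T: e_1·(-1) + e_2·(-3) + e_3·(0) + e_4·(-2) = 0
Solving this homogeneous linear system for the smallest-integer solution (first nonzero entry positive) gives (1, -1, -2, 1).

(1, -1, -2, 1)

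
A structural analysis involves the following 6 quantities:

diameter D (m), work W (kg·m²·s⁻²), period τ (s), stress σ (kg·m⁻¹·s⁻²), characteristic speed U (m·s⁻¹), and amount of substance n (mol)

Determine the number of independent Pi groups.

2

There are 6 variables and 4 base dimensions (M, L, T, N).
The dimension matrix has rank 4.
Independent dimensionless groups: 6 − 4 = 2.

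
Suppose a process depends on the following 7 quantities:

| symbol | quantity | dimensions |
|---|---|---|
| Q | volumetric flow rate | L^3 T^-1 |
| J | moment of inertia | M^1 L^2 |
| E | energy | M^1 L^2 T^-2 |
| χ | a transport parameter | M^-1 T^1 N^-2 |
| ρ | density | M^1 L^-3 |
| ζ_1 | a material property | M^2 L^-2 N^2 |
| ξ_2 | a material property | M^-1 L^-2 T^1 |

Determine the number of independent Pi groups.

There are 7 variables and 4 base dimensions (M, L, T, N).
The dimension matrix has rank 4.
Independent dimensionless groups: 7 − 4 = 3.

3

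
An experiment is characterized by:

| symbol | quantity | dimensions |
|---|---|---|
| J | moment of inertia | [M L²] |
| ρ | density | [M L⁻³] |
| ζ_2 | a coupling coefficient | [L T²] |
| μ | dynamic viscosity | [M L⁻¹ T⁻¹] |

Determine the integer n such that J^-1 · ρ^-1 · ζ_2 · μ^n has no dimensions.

2

Balance the M exponent: (1)·n from μ, plus −(1) − (1) + (0) = -2 from the rest, must sum to zero.
n − 2 = 0, so n = 2.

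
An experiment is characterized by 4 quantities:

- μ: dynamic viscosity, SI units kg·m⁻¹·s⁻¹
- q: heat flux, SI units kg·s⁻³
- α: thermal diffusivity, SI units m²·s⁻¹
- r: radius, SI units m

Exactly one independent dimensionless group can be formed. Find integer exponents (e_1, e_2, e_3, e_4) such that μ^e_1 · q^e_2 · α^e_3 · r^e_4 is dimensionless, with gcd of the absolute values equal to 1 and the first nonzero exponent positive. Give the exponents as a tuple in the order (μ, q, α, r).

(1, -1, 2, -3)

M: e_1·(1) + e_2·(1) + e_3·(0) + e_4·(0) = 0
L: e_1·(-1) + e_2·(0) + e_3·(2) + e_4·(1) = 0
T: e_1·(-1) + e_2·(-3) + e_3·(-1) + e_4·(0) = 0
Solving this homogeneous linear system for the smallest-integer solution (first nonzero entry positive) gives (1, -1, 2, -3).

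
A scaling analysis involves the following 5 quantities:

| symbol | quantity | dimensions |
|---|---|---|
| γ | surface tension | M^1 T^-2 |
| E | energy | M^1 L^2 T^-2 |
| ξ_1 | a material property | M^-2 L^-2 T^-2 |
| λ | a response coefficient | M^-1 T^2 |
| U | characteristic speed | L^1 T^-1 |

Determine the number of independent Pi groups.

There are 5 variables and 3 base dimensions (M, L, T).
The dimension matrix has rank 3.
Independent dimensionless groups: 5 − 3 = 2.

2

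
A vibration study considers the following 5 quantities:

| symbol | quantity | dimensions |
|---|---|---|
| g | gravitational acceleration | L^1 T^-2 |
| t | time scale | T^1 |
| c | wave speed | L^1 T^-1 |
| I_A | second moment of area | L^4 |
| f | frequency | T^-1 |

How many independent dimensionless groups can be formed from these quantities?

There are 5 variables and 2 base dimensions (L, T).
The dimension matrix has rank 2.
Independent dimensionless groups: 5 − 2 = 3.

3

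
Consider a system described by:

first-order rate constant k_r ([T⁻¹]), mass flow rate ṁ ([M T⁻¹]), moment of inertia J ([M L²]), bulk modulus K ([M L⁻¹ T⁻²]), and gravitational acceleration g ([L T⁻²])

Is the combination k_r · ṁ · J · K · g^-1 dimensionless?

no

Sum the exponent of each base dimension across the product:
  M: [k_r]_M + [ṁ]_M + [J]_M + [K]_M − [g]_M = (0) + (1) + (1) + (1) − (0) = 3
  L: [k_r]_L + [ṁ]_L + [J]_L + [K]_L − [g]_L = (0) + (0) + (2) + (-1) − (1) = 0
  T: [k_r]_T + [ṁ]_T + [J]_T + [K]_T − [g]_T = (-1) + (-1) + (0) + (-2) − (-2) = -2
Net dimensions [M³ T⁻²] ≠ [1] — not dimensionless.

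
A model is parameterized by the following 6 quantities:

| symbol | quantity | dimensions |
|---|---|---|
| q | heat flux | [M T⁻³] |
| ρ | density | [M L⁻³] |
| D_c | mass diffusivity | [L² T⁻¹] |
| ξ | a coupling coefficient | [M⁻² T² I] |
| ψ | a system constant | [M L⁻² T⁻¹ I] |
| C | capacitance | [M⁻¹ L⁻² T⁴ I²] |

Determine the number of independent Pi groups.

2

There are 6 variables and 4 base dimensions (M, L, T, I).
The dimension matrix has rank 4.
Independent dimensionless groups: 6 − 4 = 2.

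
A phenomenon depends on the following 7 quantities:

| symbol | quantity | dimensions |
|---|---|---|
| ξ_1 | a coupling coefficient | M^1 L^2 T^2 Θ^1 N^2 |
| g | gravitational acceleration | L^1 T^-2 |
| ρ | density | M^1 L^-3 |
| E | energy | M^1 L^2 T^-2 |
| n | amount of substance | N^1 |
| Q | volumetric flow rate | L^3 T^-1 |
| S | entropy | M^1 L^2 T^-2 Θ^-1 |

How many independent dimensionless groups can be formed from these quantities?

2

There are 7 variables and 5 base dimensions (M, L, T, Θ, N).
The dimension matrix has rank 5.
Independent dimensionless groups: 7 − 5 = 2.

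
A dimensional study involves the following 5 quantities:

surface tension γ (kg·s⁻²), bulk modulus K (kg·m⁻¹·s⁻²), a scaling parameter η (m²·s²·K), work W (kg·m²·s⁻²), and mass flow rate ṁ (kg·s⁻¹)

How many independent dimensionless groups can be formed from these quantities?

There are 5 variables and 4 base dimensions (M, L, T, Θ).
The dimension matrix has rank 4.
Independent dimensionless groups: 5 − 4 = 1.

1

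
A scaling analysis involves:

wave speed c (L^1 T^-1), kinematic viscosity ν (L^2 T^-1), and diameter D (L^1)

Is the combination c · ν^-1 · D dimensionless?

yes

Sum the exponent of each base dimension across the product:
  M: [c]_M − [ν]_M + [D]_M = (0) − (0) + (0) = 0
  L: [c]_L − [ν]_L + [D]_L = (1) − (2) + (1) = 0
  T: [c]_T − [ν]_T + [D]_T = (-1) − (-1) + (0) = 0
  Θ: [c]_Θ − [ν]_Θ + [D]_Θ = (0) − (0) + (0) = 0
All base exponents vanish — dimensionless.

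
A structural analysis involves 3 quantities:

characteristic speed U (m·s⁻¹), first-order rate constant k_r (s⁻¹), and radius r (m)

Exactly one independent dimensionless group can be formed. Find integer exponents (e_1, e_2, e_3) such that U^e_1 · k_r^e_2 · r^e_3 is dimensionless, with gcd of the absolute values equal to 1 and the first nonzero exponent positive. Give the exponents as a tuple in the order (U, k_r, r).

L: e_1·(1) + e_2·(0) + e_3·(1) = 0
T: e_1·(-1) + e_2·(-1) + e_3·(0) = 0
Solving this homogeneous linear system for the smallest-integer solution (first nonzero entry positive) gives (1, -1, -1).

(1, -1, -1)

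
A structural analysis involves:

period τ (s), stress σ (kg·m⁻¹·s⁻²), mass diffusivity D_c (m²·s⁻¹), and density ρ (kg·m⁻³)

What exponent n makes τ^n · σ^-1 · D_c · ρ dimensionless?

Balance the T exponent: (1)·n from τ, plus −(-2) + (-1) + (0) = 1 from the rest, must sum to zero.
n + 1 = 0, so n = -1.

-1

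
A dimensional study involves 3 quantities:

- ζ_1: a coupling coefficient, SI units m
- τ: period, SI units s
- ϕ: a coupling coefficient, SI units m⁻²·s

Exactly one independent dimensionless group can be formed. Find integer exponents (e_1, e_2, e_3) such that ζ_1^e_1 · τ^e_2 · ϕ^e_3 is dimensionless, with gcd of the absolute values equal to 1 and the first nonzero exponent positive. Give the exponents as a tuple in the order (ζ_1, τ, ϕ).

L: e_1·(1) + e_2·(0) + e_3·(-2) = 0
T: e_1·(0) + e_2·(1) + e_3·(1) = 0
Solving this homogeneous linear system for the smallest-integer solution (first nonzero entry positive) gives (2, -1, 1).

(2, -1, 1)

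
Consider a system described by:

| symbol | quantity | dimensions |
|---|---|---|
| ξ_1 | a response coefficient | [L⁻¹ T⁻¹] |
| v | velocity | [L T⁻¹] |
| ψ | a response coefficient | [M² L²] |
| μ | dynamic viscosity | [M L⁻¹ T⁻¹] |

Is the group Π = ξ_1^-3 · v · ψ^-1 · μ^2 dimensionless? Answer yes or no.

yes

Sum the exponent of each base dimension across the product:
  M: −3·[ξ_1]_M + [v]_M − [ψ]_M + 2·[μ]_M = −3·(0) + (0) − (2) + 2·(1) = 0
  L: −3·[ξ_1]_L + [v]_L − [ψ]_L + 2·[μ]_L = −3·(-1) + (1) − (2) + 2·(-1) = 0
  T: −3·[ξ_1]_T + [v]_T − [ψ]_T + 2·[μ]_T = −3·(-1) + (-1) − (0) + 2·(-1) = 0
All base exponents vanish — dimensionless.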